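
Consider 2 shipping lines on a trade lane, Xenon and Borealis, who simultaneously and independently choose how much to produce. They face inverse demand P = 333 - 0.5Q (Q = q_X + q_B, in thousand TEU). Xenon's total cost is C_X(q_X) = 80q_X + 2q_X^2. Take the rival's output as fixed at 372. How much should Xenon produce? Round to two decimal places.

With the rival's output fixed at 372, Xenon's profit is π_X = (333 - (1/2)·372 - (1/2)q_X)q_X - (80q_X + 2q_X²) = (147 - (1/2)q_X)q_X - (80q_X + 2q_X²).
∂π_X/∂q_X = 67 - 5q_X = 0, so q_X = 67/5.

13.40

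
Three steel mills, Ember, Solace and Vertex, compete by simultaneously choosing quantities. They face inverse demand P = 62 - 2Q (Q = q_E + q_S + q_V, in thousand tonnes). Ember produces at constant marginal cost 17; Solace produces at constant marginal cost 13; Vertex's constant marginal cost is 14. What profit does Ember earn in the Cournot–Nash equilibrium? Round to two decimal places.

Ember's profit: π_E = (62 - 2Q)q_E - (17q_E). Setting ∂π_E/∂q_E = 0: 45 - 4q_E - 2(q_S + q_V) = 0.
Solace's profit: π_S = (62 - 2Q)q_S - (13q_S). Setting ∂π_S/∂q_S = 0: 49 - 4q_S - 2(q_E + q_V) = 0.
Vertex's first-order condition: 48 - 4q_V - 2(q_E + q_S) = 0.
Summing all 3 equations gives 142 − 8Q = 0, hence Q = 71/4.
Back-substituting: q_E = (45 − 71/2)/2 = 19/4, q_S = (49 − 71/2)/2 = 27/4, q_V = (48 − 71/2)/2 = 25/4.
Price P = 62 - 2·(71/4) = 53/2.
Ember's profit: (53/2 - 17)·(19/4) = 361/8.

45.13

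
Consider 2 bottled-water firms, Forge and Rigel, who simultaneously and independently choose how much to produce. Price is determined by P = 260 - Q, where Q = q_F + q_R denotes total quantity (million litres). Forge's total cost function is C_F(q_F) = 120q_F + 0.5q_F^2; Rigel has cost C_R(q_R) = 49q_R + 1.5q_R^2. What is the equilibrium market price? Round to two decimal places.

Forge's profit: π_F = (260 - Q)q_F - (120q_F + (1/2)q_F²). Setting ∂π_F/∂q_F = 0: 140 - 3q_F - (q_R) = 0.
Rigel's first-order condition: 211 - 5q_R - (q_F) = 0.
Best responses: q_F = (140 - q_R)/3, q_R = (211 - q_F)/5.
Solving the pair: q_F = 489/14, q_R = 493/14.
Total output Q = 491/7, so price P = 260 - 491/7 = 1329/7.

189.86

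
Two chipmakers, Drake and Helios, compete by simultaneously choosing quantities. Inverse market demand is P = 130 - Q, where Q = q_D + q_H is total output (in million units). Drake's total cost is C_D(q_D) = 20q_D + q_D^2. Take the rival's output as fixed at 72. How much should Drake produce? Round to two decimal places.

9.50

With the rival's output fixed at 72, Drake's profit is π_D = (130 - 72 - q_D)q_D - (20q_D + q_D²) = (58 - q_D)q_D - (20q_D + q_D²).
∂π_D/∂q_D = 38 - 4q_D = 0, so q_D = 19/2.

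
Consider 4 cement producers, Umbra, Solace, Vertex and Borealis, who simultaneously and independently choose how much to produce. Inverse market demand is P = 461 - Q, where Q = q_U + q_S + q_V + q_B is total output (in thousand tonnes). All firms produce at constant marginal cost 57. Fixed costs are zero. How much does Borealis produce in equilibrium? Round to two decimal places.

A representative firm's profit is π_i = q_i(461 - Q) - 57q_i.
Setting ∂π_i/∂q_i = 0 with rivals' quantities fixed: 404 - 2q_i - Σ_{j≠i} q_j = 0.
With identical firms every q_j equals q_i, so Σ_{j≠i} q_j = 3q_i and 404 = 5q_i, giving q_i = 404/5.

80.80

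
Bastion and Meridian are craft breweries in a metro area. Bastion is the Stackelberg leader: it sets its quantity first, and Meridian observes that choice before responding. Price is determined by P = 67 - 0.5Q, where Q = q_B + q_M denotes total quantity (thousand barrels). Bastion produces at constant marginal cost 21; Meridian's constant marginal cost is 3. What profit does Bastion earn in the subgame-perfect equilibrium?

196

The follower Meridian best-responds to any q_B: π_M = (67 - 0.5Q)q_M - 3q_M.
∂π_M/∂q_M = 64 - (1/2)q_B - q_M = 0 gives the reaction function q_M = (64 - (1/2)q_B).
Bastion substitutes q_M(q_B) into its own profit: π_B = q_B(67 - (1/2)q_B - (64 - (1/2)q_B)/2) - 21q_B = (35 - (1/4)q_B)q_B - 21q_B.
Maximising: ∂π_B/∂q_B = 14 - (1/2)q_B = 0, giving q_B = 28.
Then q_M = (64 - (1/2)·28) = 50.
Price P = 67 - (1/2)·78 = 28.
Bastion's profit: (28 - 21)·28 = 196.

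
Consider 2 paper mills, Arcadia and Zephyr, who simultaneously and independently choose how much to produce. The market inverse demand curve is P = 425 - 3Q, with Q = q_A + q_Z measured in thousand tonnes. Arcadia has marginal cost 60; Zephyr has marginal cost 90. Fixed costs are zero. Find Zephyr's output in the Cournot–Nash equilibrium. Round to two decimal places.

33.89

Arcadia's profit: π_A = (425 - 3Q)q_A - (60q_A). Setting ∂π_A/∂q_A = 0: 365 - 6q_A - 3(q_Z) = 0.
Zephyr's profit: π_Z = (425 - 3Q)q_Z - (90q_Z). Setting ∂π_Z/∂q_Z = 0: 335 - 6q_Z - 3(q_A) = 0.
Best responses: q_A = (365 - 3q_Z)/6, q_Z = (335 - 3q_A)/6.
Solving the pair: q_A = 395/9, q_Z = 305/9.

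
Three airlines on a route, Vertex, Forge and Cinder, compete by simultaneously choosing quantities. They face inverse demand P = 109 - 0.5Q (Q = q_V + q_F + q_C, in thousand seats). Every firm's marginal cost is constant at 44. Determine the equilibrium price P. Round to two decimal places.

A representative firm's profit is π_i = q_i(109 - 0.5Q) - 44q_i.
Setting ∂π_i/∂q_i = 0 with rivals' quantities fixed: 65 - q_i - (1/2)·Σ_{j≠i} q_j = 0.
With identical firms every q_j equals q_i, so Σ_{j≠i} q_j = 2q_i and 65 = 2q_i, giving q_i = 65/2.
Total output Q = 195/2, so price P = 109 - (1/2)·(195/2) = 241/4.

60.25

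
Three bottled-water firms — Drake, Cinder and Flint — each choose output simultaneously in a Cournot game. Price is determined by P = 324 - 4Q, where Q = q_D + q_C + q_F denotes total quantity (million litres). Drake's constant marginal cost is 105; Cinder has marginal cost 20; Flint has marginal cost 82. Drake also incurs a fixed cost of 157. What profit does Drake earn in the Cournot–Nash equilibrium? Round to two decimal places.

35.52

Drake's profit: π_D = (324 - 4Q)q_D - (105q_D). Setting ∂π_D/∂q_D = 0: 219 - 8q_D - 4(q_C + q_F) = 0.
Cinder's first-order condition: 304 - 8q_C - 4(q_D + q_F) = 0.
Flint's first-order condition: 242 - 8q_F - 4(q_D + q_C) = 0.
Summing all 3 equations gives 765 − 16Q = 0, hence Q = 765/16.
Back-substituting: q_D = (219 − 765/4)/4 = 111/16, q_C = (304 − 765/4)/4 = 451/16, q_F = (242 − 765/4)/4 = 203/16.
Price P = 324 - 4·(765/16) = 531/4.
Drake's profit: (531/4 - 105)·(111/16) - 157 = 35.5156.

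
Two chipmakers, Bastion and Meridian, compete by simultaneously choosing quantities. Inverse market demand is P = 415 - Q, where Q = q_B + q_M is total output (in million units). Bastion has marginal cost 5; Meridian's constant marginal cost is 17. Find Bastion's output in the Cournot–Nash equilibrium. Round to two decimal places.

140.67

Bastion's profit: π_B = (415 - Q)q_B - (5q_B). Setting ∂π_B/∂q_B = 0: 410 - 2q_B - (q_M) = 0.
Meridian's first-order condition: 398 - 2q_M - (q_B) = 0.
Best responses: q_B = (410 - q_M)/2, q_M = (398 - q_B)/2.
Solving the pair: q_B = 422/3, q_M = 386/3.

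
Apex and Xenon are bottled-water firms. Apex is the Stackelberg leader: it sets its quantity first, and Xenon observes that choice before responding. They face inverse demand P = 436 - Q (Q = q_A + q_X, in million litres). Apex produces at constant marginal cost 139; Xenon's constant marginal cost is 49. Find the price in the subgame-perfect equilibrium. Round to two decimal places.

The follower Xenon best-responds to any q_A: π_X = (436 - Q)q_X - 49q_X.
Setting the follower's marginal profit to zero, 387 - q_A - 2q_X = 0, i.e. q_X = (387 - q_A)/2.
Apex substitutes q_X(q_A) into its own profit: π_A = q_A(436 - q_A - (387 - q_A)/2) - 139q_A = (485/2 - (1/2)q_A)q_A - 139q_A.
Leader FOC: 207/2 - q_A = 0, so q_A = 207/2.
Then q_X = (387 - 207/2)/2 = 567/4.
Total output Q = 981/4, so price P = 436 - 981/4 = 763/4.

190.75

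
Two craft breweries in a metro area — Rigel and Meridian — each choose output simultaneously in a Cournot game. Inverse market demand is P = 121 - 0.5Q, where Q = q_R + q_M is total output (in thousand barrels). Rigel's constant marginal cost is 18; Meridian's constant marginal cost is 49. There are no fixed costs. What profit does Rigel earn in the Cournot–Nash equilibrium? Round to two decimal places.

3990.22

Rigel's profit: π_R = (121 - 0.5Q)q_R - (18q_R). Setting ∂π_R/∂q_R = 0: 103 - q_R - (1/2)(q_M) = 0.
Meridian's profit: π_M = (121 - 0.5Q)q_M - (49q_M). Setting ∂π_M/∂q_M = 0: 72 - q_M - (1/2)(q_R) = 0.
So q_R = (103 - (1/2)q_M) and q_M = (72 - (1/2)q_R).
Substituting one into the other gives q_R = 268/3 and q_M = 82/3.
Price P = 121 - (1/2)·(350/3) = 188/3.
Rigel's profit: (188/3 - 18)·(268/3) = 3990.2222.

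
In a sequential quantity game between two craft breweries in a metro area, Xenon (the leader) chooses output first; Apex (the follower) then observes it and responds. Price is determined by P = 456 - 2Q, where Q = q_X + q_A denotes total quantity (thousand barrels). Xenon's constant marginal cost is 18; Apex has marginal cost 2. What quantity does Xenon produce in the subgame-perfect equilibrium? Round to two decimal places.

105.50

The follower Apex best-responds to any q_X: π_A = (456 - 2Q)q_A - 2q_A.
Follower FOC: 454 - 2q_X - 4q_A = 0, so q_A(q_X) = (454 - 2q_X)/4.
Xenon substitutes q_A(q_X) into its own profit: π_X = q_X(456 - 2q_X - (454 - 2q_X)/2) - 18q_X = (229 - q_X)q_X - 18q_X.
The leader's first-order condition 211 - 2q_X = 0 yields q_X = 211/2.
Then q_A = (454 - 2·(211/2))/4 = 243/4.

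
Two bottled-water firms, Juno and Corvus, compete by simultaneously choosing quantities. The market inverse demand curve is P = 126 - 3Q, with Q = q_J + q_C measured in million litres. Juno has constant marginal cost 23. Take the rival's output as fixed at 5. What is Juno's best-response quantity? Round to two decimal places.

With the rival's output fixed at 5, Juno's profit is π_J = (126 - 3·5 - 3q_J)q_J - (23q_J) = (111 - 3q_J)q_J - (23q_J).
∂π_J/∂q_J = 88 - 6q_J = 0, so q_J = 44/3.

14.67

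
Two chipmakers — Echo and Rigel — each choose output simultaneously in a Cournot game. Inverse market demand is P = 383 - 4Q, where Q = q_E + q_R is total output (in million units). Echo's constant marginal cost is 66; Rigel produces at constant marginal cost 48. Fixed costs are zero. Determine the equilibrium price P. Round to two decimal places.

Echo's profit: π_E = (383 - 4Q)q_E - (66q_E). Setting ∂π_E/∂q_E = 0: 317 - 8q_E - 4(q_R) = 0.
Rigel's profit: π_R = (383 - 4Q)q_R - (48q_R). Setting ∂π_R/∂q_R = 0: 335 - 8q_R - 4(q_E) = 0.
So q_E = (317 - 4q_R)/8 and q_R = (335 - 4q_E)/8.
Solving the pair: q_E = 299/12, q_R = 353/12.
Total output Q = 163/3, so price P = 383 - 4·(163/3) = 497/3.

165.67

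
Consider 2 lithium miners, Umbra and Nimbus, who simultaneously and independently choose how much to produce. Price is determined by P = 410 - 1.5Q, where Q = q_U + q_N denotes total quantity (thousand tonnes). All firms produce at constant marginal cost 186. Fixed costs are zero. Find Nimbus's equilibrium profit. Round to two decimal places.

3716.74

Each firm earns π_i = (410 - 1.5Q)q_i - 186q_i.
Setting ∂π_i/∂q_i = 0 with rivals' quantities fixed: 224 - 3q_i - (3/2)q_j = 0.
By symmetry each firm produces the same amount; substituting q_j = q_i yields q_i = 224/(9/2) = 448/9.
Price P = 410 - (3/2)·(896/9) = 782/3.
Nimbus's profit: (782/3 - 186)·(448/9) = 3716.7407.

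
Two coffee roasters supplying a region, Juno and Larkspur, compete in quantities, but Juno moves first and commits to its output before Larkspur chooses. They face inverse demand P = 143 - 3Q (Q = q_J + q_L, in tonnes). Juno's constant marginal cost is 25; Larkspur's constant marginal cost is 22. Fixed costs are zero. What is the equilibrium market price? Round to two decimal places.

53.75

The follower Larkspur best-responds to any q_J: π_L = (143 - 3Q)q_L - 22q_L.
Follower FOC: 121 - 3q_J - 6q_L = 0, so q_L(q_J) = (121 - 3q_J)/6.
Juno substitutes q_L(q_J) into its own profit: π_J = q_J(143 - 3q_J - (121 - 3q_J)/2) - 25q_J = (165/2 - (3/2)q_J)q_J - 25q_J.
The leader's first-order condition 115/2 - 3q_J = 0 yields q_J = 115/6.
Then q_L = (121 - 3·(115/6))/6 = 127/12.
Total output Q = 119/4, so price P = 143 - 3·(119/4) = 215/4.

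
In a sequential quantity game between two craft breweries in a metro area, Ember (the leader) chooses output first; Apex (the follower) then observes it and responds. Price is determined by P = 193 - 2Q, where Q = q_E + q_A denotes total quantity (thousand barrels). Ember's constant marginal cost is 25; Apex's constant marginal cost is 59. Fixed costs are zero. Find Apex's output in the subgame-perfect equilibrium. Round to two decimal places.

Solve by backward induction. Given q_E, the follower Apex maximises π_A = (193 - 2q_E - 2q_A)q_A - 59q_A.
Follower FOC: 134 - 2q_E - 4q_A = 0, so q_A(q_E) = (134 - 2q_E)/4.
The leader anticipates this reaction. Substituting into P = 193 - 2Q gives P = 126 - q_E, so π_E = (126 - q_E)q_E - 25q_E.
The leader's first-order condition 101 - 2q_E = 0 yields q_E = 101/2.
Then q_A = (134 - 2·(101/2))/4 = 33/4.

8.25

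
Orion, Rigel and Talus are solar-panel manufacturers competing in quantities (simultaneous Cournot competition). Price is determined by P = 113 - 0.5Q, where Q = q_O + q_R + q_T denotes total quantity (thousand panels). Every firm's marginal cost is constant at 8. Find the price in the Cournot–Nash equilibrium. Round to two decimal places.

34.25

Each firm earns π_i = (113 - 0.5Q)q_i - 8q_i.
First-order condition (treating rivals' output as given): 105 - q_i - (1/2)·Σ_{j≠i} q_j = 0.
With identical firms every q_j equals q_i, so Σ_{j≠i} q_j = 2q_i and 105 = 2q_i, giving q_i = 105/2.
Total output Q = 315/2, so price P = 113 - (1/2)·(315/2) = 137/4.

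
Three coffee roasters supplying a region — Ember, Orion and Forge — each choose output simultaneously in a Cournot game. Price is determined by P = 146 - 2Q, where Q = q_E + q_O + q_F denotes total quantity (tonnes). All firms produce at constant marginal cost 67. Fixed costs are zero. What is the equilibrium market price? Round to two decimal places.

Each firm earns π_i = (146 - 2Q)q_i - 67q_i.
First-order condition (treating rivals' output as given): 79 - 4q_i - 2·Σ_{j≠i} q_j = 0.
With identical firms every q_j equals q_i, so Σ_{j≠i} q_j = 2q_i and 79 = 8q_i, giving q_i = 79/8.
Total output Q = 237/8, so price P = 146 - 2·(237/8) = 347/4.

86.75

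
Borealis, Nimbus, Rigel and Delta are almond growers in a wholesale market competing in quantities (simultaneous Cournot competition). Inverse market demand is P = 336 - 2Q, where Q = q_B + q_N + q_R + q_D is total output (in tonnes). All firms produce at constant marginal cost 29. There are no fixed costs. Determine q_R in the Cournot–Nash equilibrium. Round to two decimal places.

30.70

Each firm earns π_i = (336 - 2Q)q_i - 29q_i.
Setting ∂π_i/∂q_i = 0 with rivals' quantities fixed: 307 - 4q_i - 2·Σ_{j≠i} q_j = 0.
By symmetry each firm produces the same amount; substituting Σ_{j≠i} q_j = 3q_i yields q_i = 307/10.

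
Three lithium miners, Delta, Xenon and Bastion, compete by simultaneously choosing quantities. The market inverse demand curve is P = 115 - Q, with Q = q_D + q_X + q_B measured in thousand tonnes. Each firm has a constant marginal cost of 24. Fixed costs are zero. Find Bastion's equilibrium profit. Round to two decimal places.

517.56

A representative firm's profit is π_i = q_i(115 - Q) - 24q_i.
Setting ∂π_i/∂q_i = 0 with rivals' quantities fixed: 91 - 2q_i - Σ_{j≠i} q_j = 0.
With identical firms every q_j equals q_i, so Σ_{j≠i} q_j = 2q_i and 91 = 4q_i, giving q_i = 91/4.
Price P = 115 - 273/4 = 187/4.
Bastion's profit: (187/4 - 24)·(91/4) = 517.5625.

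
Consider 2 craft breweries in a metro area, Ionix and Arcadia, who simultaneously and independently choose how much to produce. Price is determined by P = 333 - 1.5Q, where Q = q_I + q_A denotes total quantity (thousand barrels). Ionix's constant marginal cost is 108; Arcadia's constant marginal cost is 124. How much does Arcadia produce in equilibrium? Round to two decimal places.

42.89

Ionix's profit: π_I = (333 - 1.5Q)q_I - (108q_I). Setting ∂π_I/∂q_I = 0: 225 - 3q_I - (3/2)(q_A) = 0.
Arcadia's first-order condition: 209 - 3q_A - (3/2)(q_I) = 0.
Best responses: q_I = (225 - (3/2)q_A)/3, q_A = (209 - (3/2)q_I)/3.
Substituting one into the other gives q_I = 482/9 and q_A = 386/9.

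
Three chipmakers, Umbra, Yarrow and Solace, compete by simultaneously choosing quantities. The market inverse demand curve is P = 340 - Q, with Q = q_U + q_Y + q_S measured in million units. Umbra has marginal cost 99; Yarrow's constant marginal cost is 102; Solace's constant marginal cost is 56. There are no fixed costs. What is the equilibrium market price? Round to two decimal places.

149.25

Umbra's profit: π_U = (340 - Q)q_U - (99q_U). Setting ∂π_U/∂q_U = 0: 241 - 2q_U - (q_Y + q_S) = 0.
Yarrow's profit: π_Y = (340 - Q)q_Y - (102q_Y). Setting ∂π_Y/∂q_Y = 0: 238 - 2q_Y - (q_U + q_S) = 0.
Solace's first-order condition: 284 - 2q_S - (q_U + q_Y) = 0.
Adding the 3 first-order conditions: 763 − 4Q = 0, so Q = 763/4.
Back-substituting: q_U = (241 − 763/4) = 201/4, q_Y = (238 − 763/4) = 189/4, q_S = (284 − 763/4) = 373/4.
Total output Q = 763/4, so price P = 340 - 763/4 = 597/4.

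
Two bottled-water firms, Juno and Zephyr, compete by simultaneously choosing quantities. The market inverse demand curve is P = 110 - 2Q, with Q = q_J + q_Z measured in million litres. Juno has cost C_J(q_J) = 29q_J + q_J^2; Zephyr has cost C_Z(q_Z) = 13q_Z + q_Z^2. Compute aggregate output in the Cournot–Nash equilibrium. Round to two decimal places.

Juno's profit: π_J = (110 - 2Q)q_J - (29q_J + q_J²). Setting ∂π_J/∂q_J = 0: 81 - 6q_J - 2(q_Z) = 0.
Zephyr's first-order condition: 97 - 6q_Z - 2(q_J) = 0.
Best responses: q_J = (81 - 2q_Z)/6, q_Z = (97 - 2q_J)/6.
Substituting one into the other gives q_J = 73/8 and q_Z = 105/8.
Total output Q = 73/8 + 105/8 = 89/4.

22.25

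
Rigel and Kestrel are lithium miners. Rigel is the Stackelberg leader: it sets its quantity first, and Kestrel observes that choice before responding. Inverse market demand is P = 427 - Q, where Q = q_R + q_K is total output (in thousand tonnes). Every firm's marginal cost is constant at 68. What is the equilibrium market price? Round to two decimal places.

Solve by backward induction. Given q_R, the follower Kestrel maximises π_K = (427 - q_R - q_K)q_K - 68q_K.
Setting the follower's marginal profit to zero, 359 - q_R - 2q_K = 0, i.e. q_K = (359 - q_R)/2.
The leader anticipates this reaction. Substituting into P = 427 - Q gives P = 495/2 - (1/2)q_R, so π_R = (495/2 - (1/2)q_R)q_R - 68q_R.
Maximising: ∂π_R/∂q_R = 359/2 - q_R = 0, giving q_R = 359/2.
Then q_K = (359 - 359/2)/2 = 359/4.
Total output Q = 1077/4, so price P = 427 - 1077/4 = 631/4.

157.75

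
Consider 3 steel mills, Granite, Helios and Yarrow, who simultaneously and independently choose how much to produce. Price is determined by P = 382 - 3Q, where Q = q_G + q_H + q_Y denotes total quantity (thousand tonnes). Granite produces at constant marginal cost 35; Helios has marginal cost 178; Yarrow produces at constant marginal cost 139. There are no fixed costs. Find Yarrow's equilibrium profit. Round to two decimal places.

Granite's profit: π_G = (382 - 3Q)q_G - (35q_G). Setting ∂π_G/∂q_G = 0: 347 - 6q_G - 3(q_H + q_Y) = 0.
Helios's first-order condition: 204 - 6q_H - 3(q_G + q_Y) = 0.
Yarrow's profit: π_Y = (382 - 3Q)q_Y - (139q_Y). Setting ∂π_Y/∂q_Y = 0: 243 - 6q_Y - 3(q_G + q_H) = 0.
Adding the 3 first-order conditions: 794 − 12Q = 0, so Q = 397/6.
Back-substituting: q_G = (347 − 397/2)/3 = 99/2, q_H = (204 − 397/2)/3 = 11/6, q_Y = (243 − 397/2)/3 = 89/6.
Price P = 382 - 3·(397/6) = 367/2.
Yarrow's profit: (367/2 - 139)·(89/6) = 660.0833.

660.08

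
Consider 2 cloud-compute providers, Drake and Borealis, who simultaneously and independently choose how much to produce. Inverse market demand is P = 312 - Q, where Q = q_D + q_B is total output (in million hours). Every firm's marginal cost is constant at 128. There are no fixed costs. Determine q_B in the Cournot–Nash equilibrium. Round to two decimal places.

Each firm earns π_i = (312 - Q)q_i - 128q_i.
Setting ∂π_i/∂q_i = 0 with rivals' quantities fixed: 184 - 2q_i - q_j = 0.
With identical firms every q_j equals q_i, so q_j = q_i and 184 = 3q_i, giving q_i = 184/3.

61.33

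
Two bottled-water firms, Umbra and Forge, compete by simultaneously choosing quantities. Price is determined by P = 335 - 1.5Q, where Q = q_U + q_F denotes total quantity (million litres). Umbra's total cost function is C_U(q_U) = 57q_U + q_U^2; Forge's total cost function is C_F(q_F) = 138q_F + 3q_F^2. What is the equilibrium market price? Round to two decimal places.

Umbra's profit: π_U = (335 - 1.5Q)q_U - (57q_U + q_U²). Setting ∂π_U/∂q_U = 0: 278 - 5q_U - (3/2)(q_F) = 0.
Forge's profit: π_F = (335 - 1.5Q)q_F - (138q_F + 3q_F²). Setting ∂π_F/∂q_F = 0: 197 - 9q_F - (3/2)(q_U) = 0.
Best responses: q_U = (278 - (3/2)q_F)/5, q_F = (197 - (3/2)q_U)/9.
Solving the pair: q_U = 51.6140, q_F = 13.2865.
Total output Q = 64.9006, so price P = 335 - (3/2)·64.9006 = 237.6491.

237.65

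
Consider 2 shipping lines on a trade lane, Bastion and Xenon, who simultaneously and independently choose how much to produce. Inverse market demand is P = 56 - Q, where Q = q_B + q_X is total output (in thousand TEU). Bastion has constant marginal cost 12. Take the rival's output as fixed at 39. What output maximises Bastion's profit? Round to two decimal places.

With the rival's output fixed at 39, Bastion's profit is π_B = (56 - 39 - q_B)q_B - (12q_B) = (17 - q_B)q_B - (12q_B).
∂π_B/∂q_B = 5 - 2q_B = 0, so q_B = 5/2.

2.50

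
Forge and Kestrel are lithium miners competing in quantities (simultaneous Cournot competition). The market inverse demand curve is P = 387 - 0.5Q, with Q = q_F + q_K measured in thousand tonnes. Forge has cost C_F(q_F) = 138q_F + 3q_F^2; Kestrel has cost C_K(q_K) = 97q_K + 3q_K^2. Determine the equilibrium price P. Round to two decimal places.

351.07

Forge's profit: π_F = (387 - 0.5Q)q_F - (138q_F + 3q_F²). Setting ∂π_F/∂q_F = 0: 249 - 7q_F - (1/2)(q_K) = 0.
Kestrel's first-order condition: 290 - 7q_K - (1/2)(q_F) = 0.
Rearranging gives the reaction functions q_F = (249 - (1/2)q_K)/7 and q_K = (290 - (1/2)q_F)/7.
Substituting one into the other gives q_F = 32.7795 and q_K = 39.0872.
Total output Q = 1078/15, so price P = 387 - (1/2)·(1078/15) = 351.0667.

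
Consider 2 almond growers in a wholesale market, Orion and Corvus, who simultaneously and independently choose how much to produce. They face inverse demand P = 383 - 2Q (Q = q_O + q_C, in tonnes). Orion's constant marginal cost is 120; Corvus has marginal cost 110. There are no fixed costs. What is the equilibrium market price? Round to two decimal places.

204.33

Orion's profit: π_O = (383 - 2Q)q_O - (120q_O). Setting ∂π_O/∂q_O = 0: 263 - 4q_O - 2(q_C) = 0.
Corvus's profit: π_C = (383 - 2Q)q_C - (110q_C). Setting ∂π_C/∂q_C = 0: 273 - 4q_C - 2(q_O) = 0.
Rearranging gives the reaction functions q_O = (263 - 2q_C)/4 and q_C = (273 - 2q_O)/4.
Solving the pair: q_O = 253/6, q_C = 283/6.
Total output Q = 268/3, so price P = 383 - 2·(268/3) = 613/3.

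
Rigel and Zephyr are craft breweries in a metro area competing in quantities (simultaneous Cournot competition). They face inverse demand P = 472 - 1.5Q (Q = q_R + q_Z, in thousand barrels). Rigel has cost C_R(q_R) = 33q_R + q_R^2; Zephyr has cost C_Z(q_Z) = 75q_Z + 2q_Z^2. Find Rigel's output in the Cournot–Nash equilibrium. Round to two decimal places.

Rigel's profit: π_R = (472 - 1.5Q)q_R - (33q_R + q_R²). Setting ∂π_R/∂q_R = 0: 439 - 5q_R - (3/2)(q_Z) = 0.
Zephyr's first-order condition: 397 - 7q_Z - (3/2)(q_R) = 0.
Best responses: q_R = (439 - (3/2)q_Z)/5, q_Z = (397 - (3/2)q_R)/7.
Substituting one into the other gives q_R = 75.6489 and q_Z = 40.5038.

75.65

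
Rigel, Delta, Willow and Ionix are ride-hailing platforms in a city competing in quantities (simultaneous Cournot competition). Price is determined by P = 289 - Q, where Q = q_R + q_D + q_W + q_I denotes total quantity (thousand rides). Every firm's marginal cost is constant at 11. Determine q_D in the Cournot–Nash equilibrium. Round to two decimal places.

A representative firm's profit is π_i = q_i(289 - Q) - 11q_i.
Setting ∂π_i/∂q_i = 0 with rivals' quantities fixed: 278 - 2q_i - Σ_{j≠i} q_j = 0.
By symmetry each firm produces the same amount; substituting Σ_{j≠i} q_j = 3q_i yields q_i = 278/5.

55.60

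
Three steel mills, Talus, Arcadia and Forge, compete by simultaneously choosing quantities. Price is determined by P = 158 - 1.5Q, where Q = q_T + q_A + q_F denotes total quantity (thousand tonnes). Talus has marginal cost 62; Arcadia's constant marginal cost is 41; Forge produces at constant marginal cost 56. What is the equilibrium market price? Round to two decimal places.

Talus's profit: π_T = (158 - 1.5Q)q_T - (62q_T). Setting ∂π_T/∂q_T = 0: 96 - 3q_T - (3/2)(q_A + q_F) = 0.
Arcadia's profit: π_A = (158 - 1.5Q)q_A - (41q_A). Setting ∂π_A/∂q_A = 0: 117 - 3q_A - (3/2)(q_T + q_F) = 0.
Forge's first-order condition: 102 - 3q_F - (3/2)(q_T + q_A) = 0.
Adding the 3 first-order conditions: 315 − 6Q = 0, so Q = 105/2.
Back-substituting: q_T = (96 − 315/4)/(3/2) = 23/2, q_A = (117 − 315/4)/(3/2) = 51/2, q_F = (102 − 315/4)/(3/2) = 31/2.
Total output Q = 105/2, so price P = 158 - (3/2)·(105/2) = 317/4.

79.25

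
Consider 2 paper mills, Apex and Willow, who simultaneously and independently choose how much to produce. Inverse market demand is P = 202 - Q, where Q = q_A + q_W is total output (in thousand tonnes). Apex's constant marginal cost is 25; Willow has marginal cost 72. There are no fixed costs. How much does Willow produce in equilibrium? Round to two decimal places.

Apex's profit: π_A = (202 - Q)q_A - (25q_A). Setting ∂π_A/∂q_A = 0: 177 - 2q_A - (q_W) = 0.
Willow's first-order condition: 130 - 2q_W - (q_A) = 0.
So q_A = (177 - q_W)/2 and q_W = (130 - q_A)/2.
Solving the pair: q_A = 224/3, q_W = 83/3.

27.67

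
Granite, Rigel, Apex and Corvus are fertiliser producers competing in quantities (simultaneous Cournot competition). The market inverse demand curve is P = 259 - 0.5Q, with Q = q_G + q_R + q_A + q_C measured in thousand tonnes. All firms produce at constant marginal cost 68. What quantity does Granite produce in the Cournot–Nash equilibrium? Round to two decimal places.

76.40

Each firm earns π_i = (259 - 0.5Q)q_i - 68q_i.
Setting ∂π_i/∂q_i = 0 with rivals' quantities fixed: 191 - q_i - (1/2)·Σ_{j≠i} q_j = 0.
With identical firms every q_j equals q_i, so Σ_{j≠i} q_j = 3q_i and 191 = (5/2)q_i, giving q_i = 382/5.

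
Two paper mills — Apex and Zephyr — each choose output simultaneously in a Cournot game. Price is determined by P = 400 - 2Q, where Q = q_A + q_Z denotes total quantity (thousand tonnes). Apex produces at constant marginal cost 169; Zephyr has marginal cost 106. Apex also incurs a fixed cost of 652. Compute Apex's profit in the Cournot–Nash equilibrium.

Apex's profit: π_A = (400 - 2Q)q_A - (169q_A). Setting ∂π_A/∂q_A = 0: 231 - 4q_A - 2(q_Z) = 0.
Zephyr's profit: π_Z = (400 - 2Q)q_Z - (106q_Z). Setting ∂π_Z/∂q_Z = 0: 294 - 4q_Z - 2(q_A) = 0.
Best responses: q_A = (231 - 2q_Z)/4, q_Z = (294 - 2q_A)/4.
Solving the pair: q_A = 28, q_Z = 119/2.
Price P = 400 - 2·(175/2) = 225.
Apex's profit: (225 - 169)·28 - 652 = 916.

916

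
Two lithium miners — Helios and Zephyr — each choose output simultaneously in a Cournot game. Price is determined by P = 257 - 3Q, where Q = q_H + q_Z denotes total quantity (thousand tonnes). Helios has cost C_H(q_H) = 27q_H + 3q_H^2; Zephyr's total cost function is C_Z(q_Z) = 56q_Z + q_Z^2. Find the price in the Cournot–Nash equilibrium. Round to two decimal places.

Helios's profit: π_H = (257 - 3Q)q_H - (27q_H + 3q_H²). Setting ∂π_H/∂q_H = 0: 230 - 12q_H - 3(q_Z) = 0.
Zephyr's first-order condition: 201 - 8q_Z - 3(q_H) = 0.
Rearranging gives the reaction functions q_H = (230 - 3q_Z)/12 and q_Z = (201 - 3q_H)/8.
Solving the pair: q_H = 1237/87, q_Z = 574/29.
Total output Q = 34.0115, so price P = 257 - 3·34.0115 = 154.9655.

154.97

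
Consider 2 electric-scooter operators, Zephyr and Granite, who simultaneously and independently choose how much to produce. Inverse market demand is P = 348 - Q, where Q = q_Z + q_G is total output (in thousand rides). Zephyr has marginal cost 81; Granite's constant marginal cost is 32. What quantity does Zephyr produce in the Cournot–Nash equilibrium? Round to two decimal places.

Zephyr's profit: π_Z = (348 - Q)q_Z - (81q_Z). Setting ∂π_Z/∂q_Z = 0: 267 - 2q_Z - (q_G) = 0.
Granite's profit: π_G = (348 - Q)q_G - (32q_G). Setting ∂π_G/∂q_G = 0: 316 - 2q_G - (q_Z) = 0.
Rearranging gives the reaction functions q_Z = (267 - q_G)/2 and q_G = (316 - q_Z)/2.
Substituting one into the other gives q_Z = 218/3 and q_G = 365/3.

72.67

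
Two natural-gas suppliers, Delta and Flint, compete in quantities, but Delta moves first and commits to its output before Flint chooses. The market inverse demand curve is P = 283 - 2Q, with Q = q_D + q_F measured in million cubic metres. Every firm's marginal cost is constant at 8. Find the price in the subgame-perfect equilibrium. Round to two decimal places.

76.75

Solve by backward induction. Given q_D, the follower Flint maximises π_F = (283 - 2q_D - 2q_F)q_F - 8q_F.
∂π_F/∂q_F = 275 - 2q_D - 4q_F = 0 gives the reaction function q_F = (275 - 2q_D)/4.
Delta substitutes q_F(q_D) into its own profit: π_D = q_D(283 - 2q_D - (275 - 2q_D)/2) - 8q_D = (291/2 - q_D)q_D - 8q_D.
The leader's first-order condition 275/2 - 2q_D = 0 yields q_D = 275/4.
Then q_F = (275 - 2·(275/4))/4 = 275/8.
Total output Q = 825/8, so price P = 283 - 2·(825/8) = 307/4.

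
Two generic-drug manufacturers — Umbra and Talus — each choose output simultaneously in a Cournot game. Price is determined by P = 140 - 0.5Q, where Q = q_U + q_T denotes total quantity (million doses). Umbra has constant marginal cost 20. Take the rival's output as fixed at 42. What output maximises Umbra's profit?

99

With the rival's output fixed at 42, Umbra's profit is π_U = (140 - (1/2)·42 - (1/2)q_U)q_U - (20q_U) = (119 - (1/2)q_U)q_U - (20q_U).
∂π_U/∂q_U = 99 - q_U = 0, so q_U = 99.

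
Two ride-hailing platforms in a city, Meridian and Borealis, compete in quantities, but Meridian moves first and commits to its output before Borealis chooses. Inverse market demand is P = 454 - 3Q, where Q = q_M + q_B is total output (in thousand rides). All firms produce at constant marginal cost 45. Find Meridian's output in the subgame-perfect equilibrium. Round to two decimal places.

Solve by backward induction. Given q_M, the follower Borealis maximises π_B = (454 - 3q_M - 3q_B)q_B - 45q_B.
Setting the follower's marginal profit to zero, 409 - 3q_M - 6q_B = 0, i.e. q_B = (409 - 3q_M)/6.
Meridian substitutes q_B(q_M) into its own profit: π_M = q_M(454 - 3q_M - (409 - 3q_M)/2) - 45q_M = (499/2 - (3/2)q_M)q_M - 45q_M.
The leader's first-order condition 409/2 - 3q_M = 0 yields q_M = 409/6.
Then q_B = (409 - 3·(409/6))/6 = 409/12.

68.17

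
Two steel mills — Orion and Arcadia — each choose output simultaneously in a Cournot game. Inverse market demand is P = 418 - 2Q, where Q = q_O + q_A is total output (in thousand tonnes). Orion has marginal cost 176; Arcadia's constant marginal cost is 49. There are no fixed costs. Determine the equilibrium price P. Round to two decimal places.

Orion's profit: π_O = (418 - 2Q)q_O - (176q_O). Setting ∂π_O/∂q_O = 0: 242 - 4q_O - 2(q_A) = 0.
Arcadia's profit: π_A = (418 - 2Q)q_A - (49q_A). Setting ∂π_A/∂q_A = 0: 369 - 4q_A - 2(q_O) = 0.
Rearranging gives the reaction functions q_O = (242 - 2q_A)/4 and q_A = (369 - 2q_O)/4.
Substituting one into the other gives q_O = 115/6 and q_A = 248/3.
Total output Q = 611/6, so price P = 418 - 2·(611/6) = 643/3.

214.33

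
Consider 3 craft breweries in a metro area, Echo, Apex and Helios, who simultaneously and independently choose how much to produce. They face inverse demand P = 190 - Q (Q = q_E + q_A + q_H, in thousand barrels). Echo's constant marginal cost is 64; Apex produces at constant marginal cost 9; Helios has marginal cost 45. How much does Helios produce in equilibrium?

32

Echo's profit: π_E = (190 - Q)q_E - (64q_E). Setting ∂π_E/∂q_E = 0: 126 - 2q_E - (q_A + q_H) = 0.
Apex's profit: π_A = (190 - Q)q_A - (9q_A). Setting ∂π_A/∂q_A = 0: 181 - 2q_A - (q_E + q_H) = 0.
Helios's profit: π_H = (190 - Q)q_H - (45q_H). Setting ∂π_H/∂q_H = 0: 145 - 2q_H - (q_E + q_A) = 0.
Summing all 3 equations gives 452 − 4Q = 0, hence Q = 113.
Back-substituting: q_E = (126 − 113) = 13, q_A = (181 − 113) = 68, q_H = (145 − 113) = 32.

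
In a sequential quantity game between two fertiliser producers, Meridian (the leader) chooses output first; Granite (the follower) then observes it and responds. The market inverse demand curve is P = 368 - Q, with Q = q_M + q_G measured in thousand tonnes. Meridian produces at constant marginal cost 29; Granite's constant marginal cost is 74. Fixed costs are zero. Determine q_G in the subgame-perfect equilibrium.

51

Solve by backward induction. Given q_M, the follower Granite maximises π_G = (368 - q_M - q_G)q_G - 74q_G.
Follower FOC: 294 - q_M - 2q_G = 0, so q_G(q_M) = (294 - q_M)/2.
The leader anticipates this reaction. Substituting into P = 368 - Q gives P = 221 - (1/2)q_M, so π_M = (221 - (1/2)q_M)q_M - 29q_M.
Maximising: ∂π_M/∂q_M = 192 - q_M = 0, giving q_M = 192.
Then q_G = (294 - 192)/2 = 51.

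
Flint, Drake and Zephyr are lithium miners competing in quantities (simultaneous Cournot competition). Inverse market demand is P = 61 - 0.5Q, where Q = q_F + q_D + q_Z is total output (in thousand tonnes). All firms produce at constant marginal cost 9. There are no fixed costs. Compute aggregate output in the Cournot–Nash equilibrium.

Each firm earns π_i = (61 - 0.5Q)q_i - 9q_i.
First-order condition (treating rivals' output as given): 52 - q_i - (1/2)·Σ_{j≠i} q_j = 0.
With identical firms every q_j equals q_i, so Σ_{j≠i} q_j = 2q_i and 52 = 2q_i, giving q_i = 26.
Total output Q = 26 + 26 + 26 = 78.

78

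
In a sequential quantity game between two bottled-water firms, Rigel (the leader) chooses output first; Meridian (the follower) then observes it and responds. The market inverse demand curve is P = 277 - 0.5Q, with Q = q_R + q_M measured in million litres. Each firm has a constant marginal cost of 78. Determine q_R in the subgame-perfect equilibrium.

Solve by backward induction. Given q_R, the follower Meridian maximises π_M = (277 - (1/2)q_R - (1/2)q_M)q_M - 78q_M.
Follower FOC: 199 - (1/2)q_R - q_M = 0, so q_M(q_R) = (199 - (1/2)q_R).
The leader anticipates this reaction. Substituting into P = 277 - 0.5Q gives P = 355/2 - (1/4)q_R, so π_R = (355/2 - (1/4)q_R)q_R - 78q_R.
Leader FOC: 199/2 - (1/2)q_R = 0, so q_R = 199.
Then q_M = (199 - (1/2)·199) = 199/2.

199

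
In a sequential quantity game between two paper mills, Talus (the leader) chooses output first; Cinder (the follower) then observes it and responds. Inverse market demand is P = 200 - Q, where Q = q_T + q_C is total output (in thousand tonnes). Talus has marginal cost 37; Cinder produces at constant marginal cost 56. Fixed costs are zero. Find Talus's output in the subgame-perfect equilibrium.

91

The follower Cinder best-responds to any q_T: π_C = (200 - Q)q_C - 56q_C.
∂π_C/∂q_C = 144 - q_T - 2q_C = 0 gives the reaction function q_C = (144 - q_T)/2.
Talus substitutes q_C(q_T) into its own profit: π_T = q_T(200 - q_T - (144 - q_T)/2) - 37q_T = (128 - (1/2)q_T)q_T - 37q_T.
The leader's first-order condition 91 - q_T = 0 yields q_T = 91.
Then q_C = (144 - 91)/2 = 53/2.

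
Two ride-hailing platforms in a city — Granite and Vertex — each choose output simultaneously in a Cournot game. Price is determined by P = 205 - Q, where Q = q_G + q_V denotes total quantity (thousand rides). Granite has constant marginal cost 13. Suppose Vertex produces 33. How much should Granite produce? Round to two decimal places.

With the rival's output fixed at 33, Granite's profit is π_G = (205 - 33 - q_G)q_G - (13q_G) = (172 - q_G)q_G - (13q_G).
∂π_G/∂q_G = 159 - 2q_G = 0, so q_G = 159/2.

79.50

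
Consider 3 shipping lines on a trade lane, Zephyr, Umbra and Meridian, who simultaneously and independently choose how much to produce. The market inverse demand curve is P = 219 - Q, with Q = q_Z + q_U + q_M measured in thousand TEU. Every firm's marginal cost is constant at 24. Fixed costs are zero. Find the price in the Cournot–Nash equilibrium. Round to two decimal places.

72.75

A representative firm's profit is π_i = q_i(219 - Q) - 24q_i.
Setting ∂π_i/∂q_i = 0 with rivals' quantities fixed: 195 - 2q_i - Σ_{j≠i} q_j = 0.
By symmetry each firm produces the same amount; substituting Σ_{j≠i} q_j = 2q_i yields q_i = 195/4.
Total output Q = 585/4, so price P = 219 - 585/4 = 291/4.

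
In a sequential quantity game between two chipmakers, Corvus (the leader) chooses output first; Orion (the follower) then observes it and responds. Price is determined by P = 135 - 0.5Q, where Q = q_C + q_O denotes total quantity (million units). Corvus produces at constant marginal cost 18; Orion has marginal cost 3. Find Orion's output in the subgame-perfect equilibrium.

81

Solve by backward induction. Given q_C, the follower Orion maximises π_O = (135 - (1/2)q_C - (1/2)q_O)q_O - 3q_O.
∂π_O/∂q_O = 132 - (1/2)q_C - q_O = 0 gives the reaction function q_O = (132 - (1/2)q_C).
The leader anticipates this reaction. Substituting into P = 135 - 0.5Q gives P = 69 - (1/4)q_C, so π_C = (69 - (1/4)q_C)q_C - 18q_C.
Maximising: ∂π_C/∂q_C = 51 - (1/2)q_C = 0, giving q_C = 102.
Then q_O = (132 - (1/2)·102) = 81.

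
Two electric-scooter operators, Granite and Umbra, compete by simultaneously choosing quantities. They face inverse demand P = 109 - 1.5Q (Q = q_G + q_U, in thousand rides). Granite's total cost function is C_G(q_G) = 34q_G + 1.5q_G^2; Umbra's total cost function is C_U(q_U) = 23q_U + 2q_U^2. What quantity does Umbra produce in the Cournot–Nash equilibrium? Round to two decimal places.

Granite's profit: π_G = (109 - 1.5Q)q_G - (34q_G + (3/2)q_G²). Setting ∂π_G/∂q_G = 0: 75 - 6q_G - (3/2)(q_U) = 0.
Umbra's profit: π_U = (109 - 1.5Q)q_U - (23q_U + 2q_U²). Setting ∂π_U/∂q_U = 0: 86 - 7q_U - (3/2)(q_G) = 0.
So q_G = (75 - (3/2)q_U)/6 and q_U = (86 - (3/2)q_G)/7.
Solving the pair: q_G = 528/53, q_U = 538/53.

10.15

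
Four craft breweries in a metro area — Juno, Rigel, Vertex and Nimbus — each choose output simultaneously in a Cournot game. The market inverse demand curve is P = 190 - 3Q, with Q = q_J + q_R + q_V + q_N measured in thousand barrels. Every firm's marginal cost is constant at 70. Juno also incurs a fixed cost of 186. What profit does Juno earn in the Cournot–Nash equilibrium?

Each firm earns π_i = (190 - 3Q)q_i - 70q_i.
First-order condition (treating rivals' output as given): 120 - 6q_i - 3·Σ_{j≠i} q_j = 0.
By symmetry each firm produces the same amount; substituting Σ_{j≠i} q_j = 3q_i yields q_i = 120/15 = 8.
Price P = 190 - 3·32 = 94.
Juno's profit: (94 - 70)·8 - 186 = 6.

6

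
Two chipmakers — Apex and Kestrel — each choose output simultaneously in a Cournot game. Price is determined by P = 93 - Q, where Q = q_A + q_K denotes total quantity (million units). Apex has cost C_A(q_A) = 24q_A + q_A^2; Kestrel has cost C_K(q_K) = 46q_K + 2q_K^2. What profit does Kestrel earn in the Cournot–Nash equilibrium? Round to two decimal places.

80.31

Apex's profit: π_A = (93 - Q)q_A - (24q_A + q_A²). Setting ∂π_A/∂q_A = 0: 69 - 4q_A - (q_K) = 0.
Kestrel's first-order condition: 47 - 6q_K - (q_A) = 0.
So q_A = (69 - q_K)/4 and q_K = (47 - q_A)/6.
Solving the pair: q_A = 367/23, q_K = 119/23.
Price P = 93 - 486/23 = 1653/23.
Kestrel's profit: (1653/23)·(119/23) - 46·(119/23) - 2(119/23)² = 80.3081.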